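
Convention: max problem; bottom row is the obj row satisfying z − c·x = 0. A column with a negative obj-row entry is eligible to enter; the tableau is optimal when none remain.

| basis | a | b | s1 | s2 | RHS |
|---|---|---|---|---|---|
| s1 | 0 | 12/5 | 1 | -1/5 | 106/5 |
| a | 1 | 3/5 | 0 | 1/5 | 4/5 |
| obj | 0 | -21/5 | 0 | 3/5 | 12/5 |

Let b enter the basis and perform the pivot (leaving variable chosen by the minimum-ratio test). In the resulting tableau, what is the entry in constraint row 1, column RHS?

Ratio test on column b — row 1: (106/5)/(12/5) = 53/6; row 2: (4/5)/(3/5) = 4/3. Minimum is 4/3 at row 2 (a leaves); pivot element 3/5.
Divide row 2 by 3/5; eliminate column b from the other rows.
Row 1 update in column RHS: 106/5 − (12/5)·(4/3) = 18.

18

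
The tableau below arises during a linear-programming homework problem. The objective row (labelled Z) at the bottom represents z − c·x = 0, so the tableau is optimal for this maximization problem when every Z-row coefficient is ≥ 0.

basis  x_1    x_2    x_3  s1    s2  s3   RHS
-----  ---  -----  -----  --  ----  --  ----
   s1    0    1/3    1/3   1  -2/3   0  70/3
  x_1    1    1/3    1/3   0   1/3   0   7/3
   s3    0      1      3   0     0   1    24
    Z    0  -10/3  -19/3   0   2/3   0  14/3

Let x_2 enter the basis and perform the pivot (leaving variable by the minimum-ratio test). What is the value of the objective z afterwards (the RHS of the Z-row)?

Ratio test on column x_2 — row 1: (70/3)/(1/3) = 70; row 2: (7/3)/(1/3) = 7; row 3: 24/1 = 24. Minimum is 7 at row 2 (x_1 leaves); pivot element 1/3.
Pivot on row 2; the Z-row RHS becomes 14/3 − (-10/3)·7 = 28.

28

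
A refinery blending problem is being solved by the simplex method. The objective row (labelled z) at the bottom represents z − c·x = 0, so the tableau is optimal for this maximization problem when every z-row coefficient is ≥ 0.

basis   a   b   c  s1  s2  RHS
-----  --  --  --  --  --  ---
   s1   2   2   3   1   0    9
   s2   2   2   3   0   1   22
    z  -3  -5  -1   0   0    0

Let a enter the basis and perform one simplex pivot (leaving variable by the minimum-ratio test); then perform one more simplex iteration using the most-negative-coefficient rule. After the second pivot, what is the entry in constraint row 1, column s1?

Ratio test on column a — row 1: 9/2 = 9/2; row 2: 22/2 = 11. Minimum is 9/2 at row 1 (s1 leaves); pivot element 2.
Divide row 1 by 2; eliminate column a from the other rows.
Second iteration: most negative z-row entry is -2 in column b, so b enters.
Ratio test on column b — row 1: (9/2)/1 = 9/2; row 2: entry 0 ≤ 0. Minimum is 9/2 at row 1 (a leaves); pivot element 1.
Divide row 1 by 1; eliminate column b from the other rows.
After both pivots, the entry at constraint row 1, column s1 is 1/2.

1/2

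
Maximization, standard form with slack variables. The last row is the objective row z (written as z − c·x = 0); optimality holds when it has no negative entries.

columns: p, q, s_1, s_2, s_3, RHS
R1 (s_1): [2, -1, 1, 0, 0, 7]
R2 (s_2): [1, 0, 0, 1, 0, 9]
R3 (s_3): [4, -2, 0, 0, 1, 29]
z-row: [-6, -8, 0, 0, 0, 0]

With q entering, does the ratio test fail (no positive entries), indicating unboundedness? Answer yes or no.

yes

Every constraint-row entry in column q is ≤ 0, so increasing q is unbounded.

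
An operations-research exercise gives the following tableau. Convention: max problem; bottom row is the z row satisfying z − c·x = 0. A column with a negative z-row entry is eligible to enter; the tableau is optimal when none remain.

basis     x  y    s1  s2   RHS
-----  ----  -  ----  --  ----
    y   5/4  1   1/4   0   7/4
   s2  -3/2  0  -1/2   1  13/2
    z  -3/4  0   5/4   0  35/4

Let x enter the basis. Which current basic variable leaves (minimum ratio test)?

Column x entries and ratios — y: (7/4)/(5/4) = 7/5; s2: -3/2 ≤ 0, skip.
Smallest ratio is 7/5 in the row of y, so y leaves.

y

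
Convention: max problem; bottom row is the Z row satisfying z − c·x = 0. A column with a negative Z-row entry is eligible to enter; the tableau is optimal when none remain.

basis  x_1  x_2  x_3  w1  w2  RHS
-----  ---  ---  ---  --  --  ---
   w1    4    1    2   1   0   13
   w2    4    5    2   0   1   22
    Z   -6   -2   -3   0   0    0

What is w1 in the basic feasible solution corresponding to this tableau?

13

w1 is basic (row 1); its value is the RHS of that row, 13.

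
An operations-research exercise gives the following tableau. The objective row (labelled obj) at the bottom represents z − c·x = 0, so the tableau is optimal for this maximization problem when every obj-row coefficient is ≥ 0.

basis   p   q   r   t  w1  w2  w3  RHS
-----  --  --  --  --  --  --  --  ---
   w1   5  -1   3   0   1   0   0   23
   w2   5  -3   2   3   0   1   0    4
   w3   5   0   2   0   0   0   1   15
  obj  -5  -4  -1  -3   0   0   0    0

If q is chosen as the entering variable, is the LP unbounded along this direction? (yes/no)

yes

Every constraint-row entry in column q is ≤ 0, so increasing q is unbounded.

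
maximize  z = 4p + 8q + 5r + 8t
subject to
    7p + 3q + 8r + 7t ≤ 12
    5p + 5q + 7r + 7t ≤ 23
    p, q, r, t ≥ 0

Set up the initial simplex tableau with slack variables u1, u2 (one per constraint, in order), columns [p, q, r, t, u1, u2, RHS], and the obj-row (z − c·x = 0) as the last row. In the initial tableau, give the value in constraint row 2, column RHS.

23

The RHS of constraint 2 is b_2 = 23.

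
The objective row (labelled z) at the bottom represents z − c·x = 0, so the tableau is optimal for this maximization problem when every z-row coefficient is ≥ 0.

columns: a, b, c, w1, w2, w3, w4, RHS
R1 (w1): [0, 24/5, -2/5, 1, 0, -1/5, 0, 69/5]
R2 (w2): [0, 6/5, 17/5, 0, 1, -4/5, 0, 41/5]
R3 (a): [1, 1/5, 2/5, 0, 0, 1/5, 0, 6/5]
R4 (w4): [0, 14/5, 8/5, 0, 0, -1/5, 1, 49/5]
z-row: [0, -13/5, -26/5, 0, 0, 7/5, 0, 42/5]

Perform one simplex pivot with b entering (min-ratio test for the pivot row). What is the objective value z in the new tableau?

Ratio test on column b — row 1: (69/5)/(24/5) = 23/8; row 2: (41/5)/(6/5) = 41/6; row 3: (6/5)/(1/5) = 6; row 4: (49/5)/(14/5) = 7/2. Minimum is 23/8 at row 1 (w1 leaves); pivot element 24/5.
Pivot on row 1; the z-row RHS becomes 42/5 − (-13/5)·(23/8) = 127/8.

127/8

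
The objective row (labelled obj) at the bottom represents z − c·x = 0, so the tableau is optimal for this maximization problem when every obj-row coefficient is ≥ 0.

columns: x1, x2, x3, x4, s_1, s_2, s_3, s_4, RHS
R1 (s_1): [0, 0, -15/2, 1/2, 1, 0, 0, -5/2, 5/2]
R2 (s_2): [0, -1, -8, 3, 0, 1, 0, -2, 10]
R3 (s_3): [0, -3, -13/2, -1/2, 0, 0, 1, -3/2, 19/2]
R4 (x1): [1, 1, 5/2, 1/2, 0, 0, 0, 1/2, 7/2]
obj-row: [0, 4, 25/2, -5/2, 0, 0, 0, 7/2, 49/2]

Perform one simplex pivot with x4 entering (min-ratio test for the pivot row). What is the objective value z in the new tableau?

197/6

Ratio test on column x4 — row 1: (5/2)/(1/2) = 5; row 2: 10/3 = 10/3; row 3: entry -1/2 ≤ 0; row 4: (7/2)/(1/2) = 7. Minimum is 10/3 at row 2 (s_2 leaves); pivot element 3.
Pivot on row 2; the obj-row RHS becomes 49/2 − (-5/2)·(10/3) = 197/6.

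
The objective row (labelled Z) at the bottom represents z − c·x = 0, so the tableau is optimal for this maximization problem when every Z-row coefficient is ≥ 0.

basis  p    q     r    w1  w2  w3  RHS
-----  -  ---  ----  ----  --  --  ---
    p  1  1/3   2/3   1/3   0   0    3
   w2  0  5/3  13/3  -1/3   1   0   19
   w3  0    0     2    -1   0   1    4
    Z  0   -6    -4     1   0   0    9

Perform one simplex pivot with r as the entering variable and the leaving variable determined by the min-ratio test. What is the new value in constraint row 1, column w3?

-1/3

Ratio test on column r — row 1: 3/(2/3) = 9/2; row 2: 19/(13/3) = 57/13; row 3: 4/2 = 2. Minimum is 2 at row 3 (w3 leaves); pivot element 2.
Divide row 3 by 2; eliminate column r from the other rows.
Row 1 update in column w3: 0 − (2/3)·(1/2) = -1/3.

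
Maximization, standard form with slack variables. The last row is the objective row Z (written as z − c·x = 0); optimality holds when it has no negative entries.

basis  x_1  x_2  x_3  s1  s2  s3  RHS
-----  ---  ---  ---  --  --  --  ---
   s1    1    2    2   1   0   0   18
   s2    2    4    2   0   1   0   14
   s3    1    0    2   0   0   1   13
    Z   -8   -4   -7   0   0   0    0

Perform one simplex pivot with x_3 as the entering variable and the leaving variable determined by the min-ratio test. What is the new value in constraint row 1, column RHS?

Ratio test on column x_3 — row 1: 18/2 = 9; row 2: 14/2 = 7; row 3: 13/2 = 13/2. Minimum is 13/2 at row 3 (s3 leaves); pivot element 2.
Divide row 3 by 2; eliminate column x_3 from the other rows.
Row 1 update in column RHS: 18 − 2·(13/2) = 5.

5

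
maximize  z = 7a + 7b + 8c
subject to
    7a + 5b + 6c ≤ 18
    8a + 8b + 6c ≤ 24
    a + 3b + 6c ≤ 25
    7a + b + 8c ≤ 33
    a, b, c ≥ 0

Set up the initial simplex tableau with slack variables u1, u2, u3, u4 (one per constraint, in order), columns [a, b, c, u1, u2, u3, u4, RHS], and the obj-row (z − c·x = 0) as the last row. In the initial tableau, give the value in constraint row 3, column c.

6

Constraint 3 has coefficient 6 on c.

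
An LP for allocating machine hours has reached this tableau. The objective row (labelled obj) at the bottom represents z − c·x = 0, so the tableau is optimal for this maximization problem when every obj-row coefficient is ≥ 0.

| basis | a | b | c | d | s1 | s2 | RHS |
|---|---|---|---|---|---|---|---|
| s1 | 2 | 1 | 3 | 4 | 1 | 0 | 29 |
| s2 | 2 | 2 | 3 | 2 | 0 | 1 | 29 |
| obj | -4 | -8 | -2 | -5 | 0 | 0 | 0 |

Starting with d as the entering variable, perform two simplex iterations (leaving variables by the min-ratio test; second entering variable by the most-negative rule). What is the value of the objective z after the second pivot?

203/2

Ratio test on column d — row 1: 29/4 = 29/4; row 2: 29/2 = 29/2. Minimum is 29/4 at row 1 (s1 leaves); pivot element 4.
Pivot on row 1; the obj-row RHS becomes 0 − (-5)·(29/4) = 145/4.
Next entering variable (most negative obj-row entry -27/4): b.
Ratio test on column b — row 1: (29/4)/(1/4) = 29; row 2: (29/2)/(3/2) = 29/3. Minimum is 29/3 at row 2 (s2 leaves); pivot element 3/2.
After the second pivot the obj-row RHS is 145/4 − (-27/4)·(29/3) = 203/2.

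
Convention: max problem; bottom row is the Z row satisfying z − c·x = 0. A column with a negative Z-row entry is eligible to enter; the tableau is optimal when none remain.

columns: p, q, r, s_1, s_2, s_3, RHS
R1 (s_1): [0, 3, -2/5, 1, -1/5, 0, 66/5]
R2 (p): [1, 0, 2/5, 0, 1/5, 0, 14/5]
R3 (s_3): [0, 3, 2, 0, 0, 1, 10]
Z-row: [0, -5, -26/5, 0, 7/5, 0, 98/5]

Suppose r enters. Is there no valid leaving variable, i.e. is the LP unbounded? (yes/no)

no

Column r has positive entries in row(s) 2, 3, so the ratio test bounds it — not unbounded.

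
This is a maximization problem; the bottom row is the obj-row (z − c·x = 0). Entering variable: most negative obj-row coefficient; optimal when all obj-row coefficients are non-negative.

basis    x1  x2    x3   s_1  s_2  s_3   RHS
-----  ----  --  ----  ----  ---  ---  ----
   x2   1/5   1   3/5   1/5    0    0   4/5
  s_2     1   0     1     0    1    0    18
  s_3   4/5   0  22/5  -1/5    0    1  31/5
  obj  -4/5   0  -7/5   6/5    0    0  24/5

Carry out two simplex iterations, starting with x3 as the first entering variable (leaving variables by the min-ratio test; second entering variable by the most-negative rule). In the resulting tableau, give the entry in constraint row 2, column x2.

-5

Ratio test on column x3 — row 1: (4/5)/(3/5) = 4/3; row 2: 18/1 = 18; row 3: (31/5)/(22/5) = 31/22. Minimum is 4/3 at row 1 (x2 leaves); pivot element 3/5.
Divide row 1 by 3/5; eliminate column x3 from the other rows.
Second iteration: most negative obj-row entry is -1/3 in column x1, so x1 enters.
Ratio test on column x1 — row 1: (4/3)/(1/3) = 4; row 2: (50/3)/(2/3) = 25; row 3: entry -2/3 ≤ 0. Minimum is 4 at row 1 (x3 leaves); pivot element 1/3.
Divide row 1 by 1/3; eliminate column x1 from the other rows.
After both pivots, the entry at constraint row 2, column x2 is -5.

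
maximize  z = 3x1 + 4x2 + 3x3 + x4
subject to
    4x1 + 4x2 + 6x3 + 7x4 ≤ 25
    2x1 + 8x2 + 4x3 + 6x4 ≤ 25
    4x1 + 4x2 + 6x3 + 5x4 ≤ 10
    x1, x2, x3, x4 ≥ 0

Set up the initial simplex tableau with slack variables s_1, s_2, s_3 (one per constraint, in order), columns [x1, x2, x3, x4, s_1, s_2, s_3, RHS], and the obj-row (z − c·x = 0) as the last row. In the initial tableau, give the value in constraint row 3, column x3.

6

Constraint 3 has coefficient 6 on x3.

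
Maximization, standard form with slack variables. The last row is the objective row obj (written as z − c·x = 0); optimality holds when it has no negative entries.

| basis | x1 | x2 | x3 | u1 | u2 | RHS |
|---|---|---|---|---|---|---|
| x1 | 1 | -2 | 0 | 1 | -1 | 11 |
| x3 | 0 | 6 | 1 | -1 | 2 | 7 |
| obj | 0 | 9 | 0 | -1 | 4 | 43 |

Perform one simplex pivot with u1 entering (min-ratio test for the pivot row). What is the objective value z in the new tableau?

Ratio test on column u1 — row 1: 11/1 = 11; row 2: entry -1 ≤ 0. Minimum is 11 at row 1 (x1 leaves); pivot element 1.
Pivot on row 1; the obj-row RHS becomes 43 − (-1)·11 = 54.

54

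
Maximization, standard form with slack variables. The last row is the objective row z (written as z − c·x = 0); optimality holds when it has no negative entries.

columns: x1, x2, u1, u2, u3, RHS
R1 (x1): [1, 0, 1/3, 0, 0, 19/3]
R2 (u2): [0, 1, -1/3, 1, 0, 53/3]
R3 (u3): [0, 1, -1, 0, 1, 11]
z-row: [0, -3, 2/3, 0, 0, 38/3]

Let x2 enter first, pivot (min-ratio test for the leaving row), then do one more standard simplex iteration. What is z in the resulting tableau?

69

Ratio test on column x2 — row 1: entry 0 ≤ 0; row 2: (53/3)/1 = 53/3; row 3: 11/1 = 11. Minimum is 11 at row 3 (u3 leaves); pivot element 1.
Pivot on row 3; the z-row RHS becomes 38/3 − (-3)·11 = 137/3.
Next entering variable (most negative z-row entry -7/3): u1.
Ratio test on column u1 — row 1: (19/3)/(1/3) = 19; row 2: (20/3)/(2/3) = 10; row 3: entry -1 ≤ 0. Minimum is 10 at row 2 (u2 leaves); pivot element 2/3.
After the second pivot the z-row RHS is 137/3 − (-7/3)·10 = 69.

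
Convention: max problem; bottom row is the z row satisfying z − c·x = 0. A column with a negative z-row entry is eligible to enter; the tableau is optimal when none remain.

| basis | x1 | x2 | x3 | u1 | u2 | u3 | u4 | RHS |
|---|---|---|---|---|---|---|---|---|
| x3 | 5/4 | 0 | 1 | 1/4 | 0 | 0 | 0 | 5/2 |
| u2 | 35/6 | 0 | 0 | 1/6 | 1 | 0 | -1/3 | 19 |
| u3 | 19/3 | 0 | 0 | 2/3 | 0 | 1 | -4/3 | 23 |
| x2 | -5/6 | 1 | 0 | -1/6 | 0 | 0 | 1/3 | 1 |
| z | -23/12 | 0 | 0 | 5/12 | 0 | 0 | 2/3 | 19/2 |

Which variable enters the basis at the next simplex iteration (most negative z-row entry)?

Negative z-row entries: x1: -23/12.
The most negative is -23/12 in column x1, so x1 enters.

x1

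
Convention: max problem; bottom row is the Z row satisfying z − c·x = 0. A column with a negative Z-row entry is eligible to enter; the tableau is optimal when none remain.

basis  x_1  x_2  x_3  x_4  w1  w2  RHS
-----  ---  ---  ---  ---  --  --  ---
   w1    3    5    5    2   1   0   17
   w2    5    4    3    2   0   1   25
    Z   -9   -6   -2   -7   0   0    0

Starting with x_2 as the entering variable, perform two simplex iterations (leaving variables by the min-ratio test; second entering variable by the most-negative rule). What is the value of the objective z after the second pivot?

Ratio test on column x_2 — row 1: 17/5 = 17/5; row 2: 25/4 = 25/4. Minimum is 17/5 at row 1 (w1 leaves); pivot element 5.
Pivot on row 1; the Z-row RHS becomes 0 − (-6)·(17/5) = 102/5.
Next entering variable (most negative Z-row entry -27/5): x_1.
Ratio test on column x_1 — row 1: (17/5)/(3/5) = 17/3; row 2: (57/5)/(13/5) = 57/13. Minimum is 57/13 at row 2 (w2 leaves); pivot element 13/5.
After the second pivot the Z-row RHS is 102/5 − (-27/5)·(57/13) = 573/13.

573/13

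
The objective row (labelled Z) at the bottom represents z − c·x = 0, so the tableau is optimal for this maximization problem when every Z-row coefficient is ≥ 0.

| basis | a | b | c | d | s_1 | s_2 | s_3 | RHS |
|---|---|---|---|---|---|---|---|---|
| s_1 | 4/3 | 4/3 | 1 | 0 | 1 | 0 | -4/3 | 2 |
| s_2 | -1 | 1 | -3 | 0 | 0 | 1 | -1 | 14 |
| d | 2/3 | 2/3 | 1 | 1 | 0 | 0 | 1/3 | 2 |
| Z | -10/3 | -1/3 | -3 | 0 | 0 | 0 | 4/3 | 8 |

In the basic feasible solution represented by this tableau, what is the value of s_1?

s_1 is basic (row 1); its value is the RHS of that row, 2.

2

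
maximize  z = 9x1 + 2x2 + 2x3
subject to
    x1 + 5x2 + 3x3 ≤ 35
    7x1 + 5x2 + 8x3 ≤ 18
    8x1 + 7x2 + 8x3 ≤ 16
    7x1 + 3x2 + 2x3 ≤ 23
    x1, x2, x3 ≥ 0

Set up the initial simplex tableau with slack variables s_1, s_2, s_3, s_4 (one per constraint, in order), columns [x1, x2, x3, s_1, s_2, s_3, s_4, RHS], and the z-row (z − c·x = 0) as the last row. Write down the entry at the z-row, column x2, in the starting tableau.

The z-row carries the negated objective coefficients: the x2 entry is -2.

-2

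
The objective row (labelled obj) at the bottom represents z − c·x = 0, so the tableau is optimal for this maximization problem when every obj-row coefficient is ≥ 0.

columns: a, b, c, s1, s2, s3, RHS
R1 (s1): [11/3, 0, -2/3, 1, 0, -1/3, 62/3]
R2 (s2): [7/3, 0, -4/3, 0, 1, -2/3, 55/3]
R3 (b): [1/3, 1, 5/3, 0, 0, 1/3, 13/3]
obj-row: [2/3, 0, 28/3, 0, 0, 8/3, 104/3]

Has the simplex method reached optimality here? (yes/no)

Every obj-row coefficient is ≥ 0, so the tableau is optimal.

yes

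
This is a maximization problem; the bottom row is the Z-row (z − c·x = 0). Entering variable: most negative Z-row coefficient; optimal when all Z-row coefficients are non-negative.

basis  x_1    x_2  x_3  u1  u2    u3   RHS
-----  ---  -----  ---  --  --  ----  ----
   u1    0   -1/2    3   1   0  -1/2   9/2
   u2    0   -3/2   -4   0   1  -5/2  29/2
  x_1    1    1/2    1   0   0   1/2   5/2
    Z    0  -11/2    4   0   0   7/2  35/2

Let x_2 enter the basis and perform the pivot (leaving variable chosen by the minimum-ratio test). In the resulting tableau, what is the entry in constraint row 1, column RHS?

7

Ratio test on column x_2 — row 1: entry -1/2 ≤ 0; row 2: entry -3/2 ≤ 0; row 3: (5/2)/(1/2) = 5. Minimum is 5 at row 3 (x_1 leaves); pivot element 1/2.
Divide row 3 by 1/2; eliminate column x_2 from the other rows.
Row 1 update in column RHS: 9/2 − (-1/2)·5 = 7.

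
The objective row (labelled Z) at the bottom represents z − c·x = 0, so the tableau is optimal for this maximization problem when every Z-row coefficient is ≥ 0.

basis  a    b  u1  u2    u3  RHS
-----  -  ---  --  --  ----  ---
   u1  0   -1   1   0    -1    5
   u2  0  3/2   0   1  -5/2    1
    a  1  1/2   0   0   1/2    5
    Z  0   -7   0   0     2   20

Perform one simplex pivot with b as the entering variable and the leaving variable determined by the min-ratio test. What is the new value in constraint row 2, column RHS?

Ratio test on column b — row 1: entry -1 ≤ 0; row 2: 1/(3/2) = 2/3; row 3: 5/(1/2) = 10. Minimum is 2/3 at row 2 (u2 leaves); pivot element 3/2.
Divide row 2 by 3/2; eliminate column b from the other rows.
In the new row 2, the RHS entry is the old entry divided by the pivot: 1/(3/2) = 2/3.

2/3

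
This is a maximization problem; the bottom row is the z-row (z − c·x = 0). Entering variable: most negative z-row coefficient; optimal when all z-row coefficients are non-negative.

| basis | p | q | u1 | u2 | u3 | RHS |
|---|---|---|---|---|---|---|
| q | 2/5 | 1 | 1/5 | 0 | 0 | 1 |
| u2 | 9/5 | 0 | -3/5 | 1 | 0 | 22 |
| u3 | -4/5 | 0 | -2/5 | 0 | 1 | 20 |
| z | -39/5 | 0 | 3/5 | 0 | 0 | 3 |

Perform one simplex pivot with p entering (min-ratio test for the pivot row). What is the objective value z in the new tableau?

Ratio test on column p — row 1: 1/(2/5) = 5/2; row 2: 22/(9/5) = 110/9; row 3: entry -4/5 ≤ 0. Minimum is 5/2 at row 1 (q leaves); pivot element 2/5.
Pivot on row 1; the z-row RHS becomes 3 − (-39/5)·(5/2) = 45/2.

45/2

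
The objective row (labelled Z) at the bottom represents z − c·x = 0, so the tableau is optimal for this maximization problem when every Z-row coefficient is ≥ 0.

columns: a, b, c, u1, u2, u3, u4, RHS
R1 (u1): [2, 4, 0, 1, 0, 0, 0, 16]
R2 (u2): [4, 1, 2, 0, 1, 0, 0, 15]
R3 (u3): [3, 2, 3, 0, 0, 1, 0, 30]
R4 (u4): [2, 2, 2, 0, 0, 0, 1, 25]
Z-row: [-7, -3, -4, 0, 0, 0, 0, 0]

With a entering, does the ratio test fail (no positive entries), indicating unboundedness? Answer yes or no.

no

Column a has positive entries in row(s) 1, 2, 3, 4, so the ratio test bounds it — not unbounded.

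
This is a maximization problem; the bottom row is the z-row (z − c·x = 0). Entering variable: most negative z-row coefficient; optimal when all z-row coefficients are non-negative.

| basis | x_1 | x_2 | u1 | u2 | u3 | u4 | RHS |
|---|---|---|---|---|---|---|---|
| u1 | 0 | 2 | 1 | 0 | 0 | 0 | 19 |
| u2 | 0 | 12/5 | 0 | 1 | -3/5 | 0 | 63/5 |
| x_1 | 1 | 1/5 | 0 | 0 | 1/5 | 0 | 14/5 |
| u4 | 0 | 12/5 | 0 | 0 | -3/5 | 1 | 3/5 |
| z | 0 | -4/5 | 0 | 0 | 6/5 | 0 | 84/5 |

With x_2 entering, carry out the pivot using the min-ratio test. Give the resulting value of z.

17

Ratio test on column x_2 — row 1: 19/2 = 19/2; row 2: (63/5)/(12/5) = 21/4; row 3: (14/5)/(1/5) = 14; row 4: (3/5)/(12/5) = 1/4. Minimum is 1/4 at row 4 (u4 leaves); pivot element 12/5.
Pivot on row 4; the z-row RHS becomes 84/5 − (-4/5)·(1/4) = 17.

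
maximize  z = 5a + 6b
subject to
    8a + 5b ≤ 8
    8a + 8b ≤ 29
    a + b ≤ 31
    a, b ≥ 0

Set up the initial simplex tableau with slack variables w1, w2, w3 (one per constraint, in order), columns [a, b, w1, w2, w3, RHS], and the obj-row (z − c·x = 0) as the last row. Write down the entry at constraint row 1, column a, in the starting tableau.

Constraint 1 has coefficient 8 on a.

8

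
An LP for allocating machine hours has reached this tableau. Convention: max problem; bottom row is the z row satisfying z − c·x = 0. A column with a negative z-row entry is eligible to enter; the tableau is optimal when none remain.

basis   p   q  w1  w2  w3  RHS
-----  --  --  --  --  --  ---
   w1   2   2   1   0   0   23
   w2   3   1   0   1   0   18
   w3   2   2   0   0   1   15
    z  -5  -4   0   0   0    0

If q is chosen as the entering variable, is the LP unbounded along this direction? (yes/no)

no

Column q has positive entries in row(s) 1, 2, 3, so the ratio test bounds it — not unbounded.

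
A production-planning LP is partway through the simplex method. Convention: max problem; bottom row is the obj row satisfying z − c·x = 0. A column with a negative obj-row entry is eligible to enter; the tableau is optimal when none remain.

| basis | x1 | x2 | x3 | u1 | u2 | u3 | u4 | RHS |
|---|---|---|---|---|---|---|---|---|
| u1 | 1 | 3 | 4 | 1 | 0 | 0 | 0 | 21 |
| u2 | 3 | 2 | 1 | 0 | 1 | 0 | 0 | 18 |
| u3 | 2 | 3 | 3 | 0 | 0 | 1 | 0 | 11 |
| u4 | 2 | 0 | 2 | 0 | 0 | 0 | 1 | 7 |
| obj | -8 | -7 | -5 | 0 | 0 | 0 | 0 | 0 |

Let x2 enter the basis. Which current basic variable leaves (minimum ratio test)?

u3

Column x2 entries and ratios — u1: 21/3 = 7; u2: 18/2 = 9; u3: 11/3 = 11/3; u4: 0 ≤ 0, skip.
Smallest ratio is 11/3 in the row of u3, so u3 leaves.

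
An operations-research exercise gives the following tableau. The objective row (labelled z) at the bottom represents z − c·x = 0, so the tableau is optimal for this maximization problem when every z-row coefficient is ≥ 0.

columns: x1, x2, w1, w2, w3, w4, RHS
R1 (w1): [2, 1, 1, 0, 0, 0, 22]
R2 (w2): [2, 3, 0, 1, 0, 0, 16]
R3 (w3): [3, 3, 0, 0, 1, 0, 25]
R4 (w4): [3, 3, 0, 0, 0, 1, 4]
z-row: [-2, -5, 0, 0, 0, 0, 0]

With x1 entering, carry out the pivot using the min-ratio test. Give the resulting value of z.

Ratio test on column x1 — row 1: 22/2 = 11; row 2: 16/2 = 8; row 3: 25/3 = 25/3; row 4: 4/3 = 4/3. Minimum is 4/3 at row 4 (w4 leaves); pivot element 3.
Pivot on row 4; the z-row RHS becomes 0 − (-2)·(4/3) = 8/3.

8/3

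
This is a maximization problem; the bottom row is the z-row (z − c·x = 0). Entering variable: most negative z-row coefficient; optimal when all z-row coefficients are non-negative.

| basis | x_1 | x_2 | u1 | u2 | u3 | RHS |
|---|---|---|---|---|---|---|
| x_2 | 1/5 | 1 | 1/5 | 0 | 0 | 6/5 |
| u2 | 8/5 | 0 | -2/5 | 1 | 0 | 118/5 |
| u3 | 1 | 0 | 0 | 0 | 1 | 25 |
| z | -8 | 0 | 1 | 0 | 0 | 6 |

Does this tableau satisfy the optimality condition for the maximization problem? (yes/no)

no

The z-row has a negative entry -8 in column x_1, so it is not optimal.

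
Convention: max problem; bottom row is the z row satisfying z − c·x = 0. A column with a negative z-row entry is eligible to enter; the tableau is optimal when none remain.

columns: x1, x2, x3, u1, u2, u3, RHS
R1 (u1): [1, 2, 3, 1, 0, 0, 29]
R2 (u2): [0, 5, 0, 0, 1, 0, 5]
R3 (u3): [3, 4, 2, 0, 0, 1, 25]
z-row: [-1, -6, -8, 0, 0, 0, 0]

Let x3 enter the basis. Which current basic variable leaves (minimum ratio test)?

Column x3 entries and ratios — u1: 29/3 = 29/3; u2: 0 ≤ 0, skip; u3: 25/2 = 25/2.
Smallest ratio is 29/3 in the row of u1, so u1 leaves.

u1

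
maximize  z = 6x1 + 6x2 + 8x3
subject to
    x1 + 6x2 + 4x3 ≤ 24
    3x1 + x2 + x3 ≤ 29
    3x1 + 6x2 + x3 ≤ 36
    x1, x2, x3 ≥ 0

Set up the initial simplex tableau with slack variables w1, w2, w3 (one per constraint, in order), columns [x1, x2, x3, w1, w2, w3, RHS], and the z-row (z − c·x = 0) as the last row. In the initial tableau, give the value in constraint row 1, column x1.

Constraint 1 has coefficient 1 on x1.

1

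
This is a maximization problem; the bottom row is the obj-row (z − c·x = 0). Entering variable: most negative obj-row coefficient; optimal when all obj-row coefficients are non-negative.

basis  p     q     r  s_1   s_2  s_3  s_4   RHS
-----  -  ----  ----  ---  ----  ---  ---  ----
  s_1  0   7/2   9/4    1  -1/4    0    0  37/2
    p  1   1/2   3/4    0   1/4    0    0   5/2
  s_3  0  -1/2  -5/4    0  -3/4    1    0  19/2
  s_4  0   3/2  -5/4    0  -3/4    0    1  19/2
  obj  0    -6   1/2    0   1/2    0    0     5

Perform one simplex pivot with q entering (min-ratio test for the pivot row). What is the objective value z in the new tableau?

35

Ratio test on column q — row 1: (37/2)/(7/2) = 37/7; row 2: (5/2)/(1/2) = 5; row 3: entry -1/2 ≤ 0; row 4: (19/2)/(3/2) = 19/3. Minimum is 5 at row 2 (p leaves); pivot element 1/2.
Pivot on row 2; the obj-row RHS becomes 5 − (-6)·5 = 35.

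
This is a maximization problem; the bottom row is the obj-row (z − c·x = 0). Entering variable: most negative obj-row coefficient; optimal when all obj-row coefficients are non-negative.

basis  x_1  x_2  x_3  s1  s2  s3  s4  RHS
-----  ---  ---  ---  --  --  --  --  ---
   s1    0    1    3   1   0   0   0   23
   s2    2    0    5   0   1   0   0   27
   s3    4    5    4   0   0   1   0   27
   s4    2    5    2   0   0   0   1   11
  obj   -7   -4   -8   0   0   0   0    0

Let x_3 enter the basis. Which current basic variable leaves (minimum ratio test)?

s2

Column x_3 entries and ratios — s1: 23/3 = 23/3; s2: 27/5 = 27/5; s3: 27/4 = 27/4; s4: 11/2 = 11/2.
Smallest ratio is 27/5 in the row of s2, so s2 leaves.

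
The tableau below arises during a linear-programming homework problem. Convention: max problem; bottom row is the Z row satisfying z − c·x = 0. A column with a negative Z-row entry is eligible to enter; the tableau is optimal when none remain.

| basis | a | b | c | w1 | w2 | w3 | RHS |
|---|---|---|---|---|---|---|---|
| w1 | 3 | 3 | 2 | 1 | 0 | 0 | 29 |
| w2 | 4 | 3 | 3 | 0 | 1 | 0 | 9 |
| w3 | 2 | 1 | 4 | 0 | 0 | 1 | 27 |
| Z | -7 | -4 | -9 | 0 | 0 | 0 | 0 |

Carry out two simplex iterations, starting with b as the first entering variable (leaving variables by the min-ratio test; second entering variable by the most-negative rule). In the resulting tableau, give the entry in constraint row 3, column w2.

Ratio test on column b — row 1: 29/3 = 29/3; row 2: 9/3 = 3; row 3: 27/1 = 27. Minimum is 3 at row 2 (w2 leaves); pivot element 3.
Divide row 2 by 3; eliminate column b from the other rows.
Second iteration: most negative Z-row entry is -5 in column c, so c enters.
Ratio test on column c — row 1: entry -1 ≤ 0; row 2: 3/1 = 3; row 3: 24/3 = 8. Minimum is 3 at row 2 (b leaves); pivot element 1.
Divide row 2 by 1; eliminate column c from the other rows.
After both pivots, the entry at constraint row 3, column w2 is -4/3.

-4/3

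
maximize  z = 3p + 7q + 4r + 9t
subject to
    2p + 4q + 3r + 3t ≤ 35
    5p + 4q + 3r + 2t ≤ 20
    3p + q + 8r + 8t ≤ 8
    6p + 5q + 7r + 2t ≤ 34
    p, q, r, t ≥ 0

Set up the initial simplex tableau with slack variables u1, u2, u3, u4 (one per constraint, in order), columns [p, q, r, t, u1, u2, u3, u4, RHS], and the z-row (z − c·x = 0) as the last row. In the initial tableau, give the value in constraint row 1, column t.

3

Constraint 1 has coefficient 3 on t.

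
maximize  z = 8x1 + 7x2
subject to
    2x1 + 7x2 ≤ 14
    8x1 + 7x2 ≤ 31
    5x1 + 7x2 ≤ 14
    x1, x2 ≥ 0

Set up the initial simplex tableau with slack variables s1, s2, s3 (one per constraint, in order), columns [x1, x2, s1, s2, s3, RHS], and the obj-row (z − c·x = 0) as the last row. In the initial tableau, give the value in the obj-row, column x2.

-7

The obj-row carries the negated objective coefficients: the x2 entry is -7.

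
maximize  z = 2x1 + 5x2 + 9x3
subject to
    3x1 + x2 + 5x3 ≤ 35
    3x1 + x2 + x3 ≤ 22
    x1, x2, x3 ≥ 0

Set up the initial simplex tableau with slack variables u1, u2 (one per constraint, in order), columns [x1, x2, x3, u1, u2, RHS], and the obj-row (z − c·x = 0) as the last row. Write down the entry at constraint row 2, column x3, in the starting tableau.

1

Constraint 2 has coefficient 1 on x3.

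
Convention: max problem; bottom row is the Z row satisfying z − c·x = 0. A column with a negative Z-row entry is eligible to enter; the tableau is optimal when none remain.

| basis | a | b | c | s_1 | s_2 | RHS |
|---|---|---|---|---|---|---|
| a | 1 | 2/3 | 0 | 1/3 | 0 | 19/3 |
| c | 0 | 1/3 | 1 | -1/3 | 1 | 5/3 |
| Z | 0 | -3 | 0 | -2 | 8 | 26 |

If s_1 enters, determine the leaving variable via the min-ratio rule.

Column s_1 entries and ratios — a: (19/3)/(1/3) = 19; c: -1/3 ≤ 0, skip.
Smallest ratio is 19 in the row of a, so a leaves.

a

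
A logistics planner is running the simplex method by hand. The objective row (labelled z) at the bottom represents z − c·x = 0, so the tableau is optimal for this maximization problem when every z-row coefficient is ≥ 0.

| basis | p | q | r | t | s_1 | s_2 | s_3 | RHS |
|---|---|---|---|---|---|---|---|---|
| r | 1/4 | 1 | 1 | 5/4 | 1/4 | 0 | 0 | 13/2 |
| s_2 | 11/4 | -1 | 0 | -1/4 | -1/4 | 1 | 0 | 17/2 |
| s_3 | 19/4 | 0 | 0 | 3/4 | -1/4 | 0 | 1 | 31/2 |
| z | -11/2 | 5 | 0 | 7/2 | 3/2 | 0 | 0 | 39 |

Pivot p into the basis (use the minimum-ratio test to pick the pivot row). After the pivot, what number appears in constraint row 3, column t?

Ratio test on column p — row 1: (13/2)/(1/4) = 26; row 2: (17/2)/(11/4) = 34/11; row 3: (31/2)/(19/4) = 62/19. Minimum is 34/11 at row 2 (s_2 leaves); pivot element 11/4.
Divide row 2 by 11/4; eliminate column p from the other rows.
Row 3 update in column t: 3/4 − (19/4)·(-1/11) = 13/11.

13/11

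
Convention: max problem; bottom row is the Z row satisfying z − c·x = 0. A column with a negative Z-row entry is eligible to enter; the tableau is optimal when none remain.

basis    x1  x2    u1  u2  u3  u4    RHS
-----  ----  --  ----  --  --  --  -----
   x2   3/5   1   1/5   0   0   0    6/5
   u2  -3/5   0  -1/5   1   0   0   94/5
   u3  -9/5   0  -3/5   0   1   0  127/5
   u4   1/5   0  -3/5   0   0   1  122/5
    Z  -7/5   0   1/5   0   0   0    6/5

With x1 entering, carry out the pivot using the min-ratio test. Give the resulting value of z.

4

Ratio test on column x1 — row 1: (6/5)/(3/5) = 2; row 2: entry -3/5 ≤ 0; row 3: entry -9/5 ≤ 0; row 4: (122/5)/(1/5) = 122. Minimum is 2 at row 1 (x2 leaves); pivot element 3/5.
Pivot on row 1; the Z-row RHS becomes 6/5 − (-7/5)·2 = 4.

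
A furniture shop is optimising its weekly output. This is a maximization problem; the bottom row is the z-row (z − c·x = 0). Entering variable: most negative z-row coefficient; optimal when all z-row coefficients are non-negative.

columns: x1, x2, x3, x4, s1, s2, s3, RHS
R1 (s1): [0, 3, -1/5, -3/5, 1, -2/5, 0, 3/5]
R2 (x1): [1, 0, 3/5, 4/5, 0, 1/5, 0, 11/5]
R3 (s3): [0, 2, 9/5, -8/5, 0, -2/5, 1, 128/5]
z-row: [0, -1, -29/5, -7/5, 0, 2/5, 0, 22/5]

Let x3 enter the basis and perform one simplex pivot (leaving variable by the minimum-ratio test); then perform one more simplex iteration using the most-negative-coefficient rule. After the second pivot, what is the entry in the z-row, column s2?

Ratio test on column x3 — row 1: entry -1/5 ≤ 0; row 2: (11/5)/(3/5) = 11/3; row 3: (128/5)/(9/5) = 128/9. Minimum is 11/3 at row 2 (x1 leaves); pivot element 3/5.
Divide row 2 by 3/5; eliminate column x3 from the other rows.
Second iteration: most negative z-row entry is -1 in column x2, so x2 enters.
Ratio test on column x2 — row 1: (4/3)/3 = 4/9; row 2: entry 0 ≤ 0; row 3: 19/2 = 19/2. Minimum is 4/9 at row 1 (s1 leaves); pivot element 3.
Divide row 1 by 3; eliminate column x2 from the other rows.
After both pivots, the entry at the z-row, column s2 is 20/9.

20/9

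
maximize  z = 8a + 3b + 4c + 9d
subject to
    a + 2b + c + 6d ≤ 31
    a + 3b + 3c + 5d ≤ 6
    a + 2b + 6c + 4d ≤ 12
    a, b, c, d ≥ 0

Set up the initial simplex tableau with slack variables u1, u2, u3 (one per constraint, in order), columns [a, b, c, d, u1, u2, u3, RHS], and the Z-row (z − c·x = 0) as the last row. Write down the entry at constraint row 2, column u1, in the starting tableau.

Slack u1 belongs to constraint 1; its column is the unit vector e_1, so the entry in row 2 is 0.

0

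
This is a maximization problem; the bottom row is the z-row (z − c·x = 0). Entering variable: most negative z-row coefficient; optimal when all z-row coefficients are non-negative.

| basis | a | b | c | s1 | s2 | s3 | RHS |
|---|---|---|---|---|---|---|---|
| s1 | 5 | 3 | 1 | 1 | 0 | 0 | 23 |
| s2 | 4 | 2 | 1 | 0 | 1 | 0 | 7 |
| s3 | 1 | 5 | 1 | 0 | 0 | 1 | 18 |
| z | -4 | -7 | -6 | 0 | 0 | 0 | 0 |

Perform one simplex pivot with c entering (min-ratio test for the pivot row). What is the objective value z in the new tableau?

Ratio test on column c — row 1: 23/1 = 23; row 2: 7/1 = 7; row 3: 18/1 = 18. Minimum is 7 at row 2 (s2 leaves); pivot element 1.
Pivot on row 2; the z-row RHS becomes 0 − (-6)·7 = 42.

42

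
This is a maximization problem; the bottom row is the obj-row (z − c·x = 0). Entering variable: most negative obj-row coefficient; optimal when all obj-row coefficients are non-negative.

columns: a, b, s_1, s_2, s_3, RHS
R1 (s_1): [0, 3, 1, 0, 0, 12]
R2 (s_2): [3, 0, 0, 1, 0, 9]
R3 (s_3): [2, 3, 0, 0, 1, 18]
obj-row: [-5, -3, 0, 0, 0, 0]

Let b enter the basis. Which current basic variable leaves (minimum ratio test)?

s_1

Column b entries and ratios — s_1: 12/3 = 4; s_2: 0 ≤ 0, skip; s_3: 18/3 = 6.
Smallest ratio is 4 in the row of s_1, so s_1 leaves.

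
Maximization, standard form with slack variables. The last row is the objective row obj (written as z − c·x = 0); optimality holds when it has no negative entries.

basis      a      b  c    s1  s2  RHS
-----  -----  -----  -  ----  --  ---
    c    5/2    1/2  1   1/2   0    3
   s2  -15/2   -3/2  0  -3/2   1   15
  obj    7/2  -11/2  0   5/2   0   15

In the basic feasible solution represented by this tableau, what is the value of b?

b is not in the basis, so in the current basic feasible solution b = 0.

0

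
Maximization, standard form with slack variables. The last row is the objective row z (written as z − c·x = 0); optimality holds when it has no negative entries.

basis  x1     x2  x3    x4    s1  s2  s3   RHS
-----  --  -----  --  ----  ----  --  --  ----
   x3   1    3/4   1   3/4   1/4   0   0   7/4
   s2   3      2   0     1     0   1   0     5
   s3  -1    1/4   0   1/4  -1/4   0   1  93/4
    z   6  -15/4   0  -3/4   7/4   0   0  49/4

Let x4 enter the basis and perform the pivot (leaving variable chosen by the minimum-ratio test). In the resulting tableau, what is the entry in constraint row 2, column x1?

5/3

Ratio test on column x4 — row 1: (7/4)/(3/4) = 7/3; row 2: 5/1 = 5; row 3: (93/4)/(1/4) = 93. Minimum is 7/3 at row 1 (x3 leaves); pivot element 3/4.
Divide row 1 by 3/4; eliminate column x4 from the other rows.
Row 2 update in column x1: 3 − 1·(4/3) = 5/3.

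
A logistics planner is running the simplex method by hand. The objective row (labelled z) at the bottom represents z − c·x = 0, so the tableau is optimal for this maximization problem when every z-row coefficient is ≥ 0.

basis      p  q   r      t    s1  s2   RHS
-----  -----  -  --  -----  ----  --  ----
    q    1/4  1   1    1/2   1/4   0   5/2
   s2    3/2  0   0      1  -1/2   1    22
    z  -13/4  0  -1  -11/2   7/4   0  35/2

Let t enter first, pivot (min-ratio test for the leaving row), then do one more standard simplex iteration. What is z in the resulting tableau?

Ratio test on column t — row 1: (5/2)/(1/2) = 5; row 2: 22/1 = 22. Minimum is 5 at row 1 (q leaves); pivot element 1/2.
Pivot on row 1; the z-row RHS becomes 35/2 − (-11/2)·5 = 45.
Next entering variable (most negative z-row entry -1/2): p.
Ratio test on column p — row 1: 5/(1/2) = 10; row 2: 17/1 = 17. Minimum is 10 at row 1 (t leaves); pivot element 1/2.
After the second pivot the z-row RHS is 45 − (-1/2)·10 = 50.

50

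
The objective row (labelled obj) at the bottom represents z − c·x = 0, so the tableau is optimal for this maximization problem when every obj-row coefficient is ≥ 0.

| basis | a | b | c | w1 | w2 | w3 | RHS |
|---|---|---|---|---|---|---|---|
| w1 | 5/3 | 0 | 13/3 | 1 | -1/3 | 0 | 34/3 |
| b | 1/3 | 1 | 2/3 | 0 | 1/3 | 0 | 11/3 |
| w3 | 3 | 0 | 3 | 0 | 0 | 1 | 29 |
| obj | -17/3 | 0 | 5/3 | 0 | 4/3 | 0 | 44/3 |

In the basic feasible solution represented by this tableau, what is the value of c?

0

c is not in the basis, so in the current basic feasible solution c = 0.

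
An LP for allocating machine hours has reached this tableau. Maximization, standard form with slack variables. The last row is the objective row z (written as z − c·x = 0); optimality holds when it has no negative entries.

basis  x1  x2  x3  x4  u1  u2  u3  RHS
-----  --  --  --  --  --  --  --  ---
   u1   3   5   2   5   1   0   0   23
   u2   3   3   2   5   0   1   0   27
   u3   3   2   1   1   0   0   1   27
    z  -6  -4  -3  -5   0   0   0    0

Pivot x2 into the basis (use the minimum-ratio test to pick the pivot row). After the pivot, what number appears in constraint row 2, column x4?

Ratio test on column x2 — row 1: 23/5 = 23/5; row 2: 27/3 = 9; row 3: 27/2 = 27/2. Minimum is 23/5 at row 1 (u1 leaves); pivot element 5.
Divide row 1 by 5; eliminate column x2 from the other rows.
Row 2 update in column x4: 5 − 3·1 = 2.

2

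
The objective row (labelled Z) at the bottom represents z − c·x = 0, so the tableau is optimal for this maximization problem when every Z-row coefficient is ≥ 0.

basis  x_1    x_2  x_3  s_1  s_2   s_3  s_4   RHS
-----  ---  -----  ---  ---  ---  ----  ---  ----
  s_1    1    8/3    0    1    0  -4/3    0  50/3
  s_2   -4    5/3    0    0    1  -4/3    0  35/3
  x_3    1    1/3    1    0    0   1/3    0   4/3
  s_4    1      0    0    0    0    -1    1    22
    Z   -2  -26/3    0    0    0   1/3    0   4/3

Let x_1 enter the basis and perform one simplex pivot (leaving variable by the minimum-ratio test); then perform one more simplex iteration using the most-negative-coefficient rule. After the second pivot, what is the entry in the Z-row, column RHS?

Ratio test on column x_1 — row 1: (50/3)/1 = 50/3; row 2: entry -4 ≤ 0; row 3: (4/3)/1 = 4/3; row 4: 22/1 = 22. Minimum is 4/3 at row 3 (x_3 leaves); pivot element 1.
Divide row 3 by 1; eliminate column x_1 from the other rows.
Second iteration: most negative Z-row entry is -8 in column x_2, so x_2 enters.
Ratio test on column x_2 — row 1: (46/3)/(7/3) = 46/7; row 2: 17/3 = 17/3; row 3: (4/3)/(1/3) = 4; row 4: entry -1/3 ≤ 0. Minimum is 4 at row 3 (x_1 leaves); pivot element 1/3.
Divide row 3 by 1/3; eliminate column x_2 from the other rows.
After both pivots, the entry at the Z-row, column RHS is 36.

36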